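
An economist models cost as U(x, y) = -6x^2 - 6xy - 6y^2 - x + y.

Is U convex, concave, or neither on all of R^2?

U is quadratic, so its Hessian is the constant matrix H = [[-12, -6], [-6, -12]].
det(H) = 108, tr(H) = -24.
det(H) > 0 and tr(H) < 0, so H is negative definite everywhere: concave.

concave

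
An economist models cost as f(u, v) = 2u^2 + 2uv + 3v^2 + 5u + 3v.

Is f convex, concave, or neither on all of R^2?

convex

f is quadratic, so its Hessian is the constant matrix H = [[4, 2], [2, 6]].
det(H) = 20, tr(H) = 10.
det(H) > 0 and tr(H) > 0, so H is positive definite everywhere: convex.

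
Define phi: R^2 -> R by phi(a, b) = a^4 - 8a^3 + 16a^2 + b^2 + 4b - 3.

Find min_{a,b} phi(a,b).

-7

phi(a,b) separates as P(a) + Q(b) − 3, so its minimum is min P + min Q − 3.
P'(a) = 4a(a - 4)(a - 2) vanishes at a ∈ {0, 2, 4}; Q'(b) = 2b + 4 vanishes at b ∈ {-2}.
Local minima of P (where P''>0): P(0)=0, P(4)=0. Local minima of Q: Q(-2)=-4.
So the global minimum of phi is P(0) + Q(-2) − 3 = 0 − 4 − 3 = -7, attained at (0, -2).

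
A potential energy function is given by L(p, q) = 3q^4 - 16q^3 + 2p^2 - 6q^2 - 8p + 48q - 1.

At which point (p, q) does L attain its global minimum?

L(p,q) separates as A(p) + B(q) − 1, so its minimum is min A + min B − 1.
A'(p) = 4p - 8 vanishes at p ∈ {2}; B'(q) = 12(q - 4)(q - 1)(q + 1) vanishes at q ∈ {-1, 1, 4}.
Local minima of A (where A''>0): A(2)=-8. Local minima of B: B(-1)=-35, B(4)=-160.
So the global minimum of L is A(2) + B(4) − 1 = -8 − 160 − 1 = -169, attained at (2, 4).

(2, 4)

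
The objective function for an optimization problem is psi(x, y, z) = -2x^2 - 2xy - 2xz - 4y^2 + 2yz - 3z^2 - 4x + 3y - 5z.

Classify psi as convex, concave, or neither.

concave

psi is quadratic, so its Hessian is the constant matrix H = [[-4, -2, -2], [-2, -8, 2], [-2, 2, -6]].
Leading principal minors: -4, 28, -104.
Signs alternate −, +, − ⇒ H ≺ 0 ⇒ concave.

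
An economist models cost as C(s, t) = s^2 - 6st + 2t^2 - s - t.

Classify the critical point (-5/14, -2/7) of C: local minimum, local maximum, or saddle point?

The Hessian of C is constant: H = [[2, -6], [-6, 4]].
det(H) = 2·4 − (-6)² = -28.
Since det(H) < 0, H is indefinite and the critical point is a saddle point.

saddle point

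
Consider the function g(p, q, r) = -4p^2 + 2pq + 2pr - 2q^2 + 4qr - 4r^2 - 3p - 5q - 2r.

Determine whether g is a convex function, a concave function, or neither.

concave

g is quadratic, so its Hessian is the constant matrix H = [[-8, 2, 2], [2, -4, 4], [2, 4, -8]].
Leading principal minors: -8, 28, -48.
Signs alternate −, +, − ⇒ H ≺ 0 ⇒ concave.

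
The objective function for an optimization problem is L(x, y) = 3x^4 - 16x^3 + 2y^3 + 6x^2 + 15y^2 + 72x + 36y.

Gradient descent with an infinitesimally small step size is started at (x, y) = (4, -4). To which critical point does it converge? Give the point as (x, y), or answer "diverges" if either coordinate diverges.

diverges

L is separable, so gradient descent decouples: x follows -∂L/∂x, y follows -∂L/∂y.
∂L/∂x = 12(x - 3)(x - 2)(x + 1); at x=4 this is 120, so x decreases.
∂L/∂y = 6(y + 2)(y + 3); at y=-4 this is 12, so y decreases.
The y-coordinate has no critical point in that direction and runs off to infinity.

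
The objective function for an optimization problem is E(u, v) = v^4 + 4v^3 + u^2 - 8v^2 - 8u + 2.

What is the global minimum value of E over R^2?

E(u,v) separates as P(u) + Q(v) + 2, so its minimum is min P + min Q + 2.
P'(u) = 2u - 8 vanishes at u ∈ {4}; Q'(v) = 4v(v - 1)(v + 4) vanishes at v ∈ {-4, 0, 1}.
Local minima of P (where P''>0): P(4)=-16. Local minima of Q: Q(-4)=-128, Q(1)=-3.
So the global minimum of E is P(4) + Q(-4) + 2 = -16 − 128 + 2 = -142, attained at (4, -4).

-142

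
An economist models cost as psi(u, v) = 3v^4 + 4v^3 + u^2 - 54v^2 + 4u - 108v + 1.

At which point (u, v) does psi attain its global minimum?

(-2, 3)

psi(u,v) separates as P(u) + Q(v) + 1, so its minimum is min P + min Q + 1.
P'(u) = 2u + 4 vanishes at u ∈ {-2}; Q'(v) = 12(v - 3)(v + 1)(v + 3) vanishes at v ∈ {-3, -1, 3}.
Local minima of P (where P''>0): P(-2)=-4. Local minima of Q: Q(-3)=-27, Q(3)=-459.
So the global minimum of psi is P(-2) + Q(3) + 1 = -4 − 459 + 1 = -462, attained at (-2, 3).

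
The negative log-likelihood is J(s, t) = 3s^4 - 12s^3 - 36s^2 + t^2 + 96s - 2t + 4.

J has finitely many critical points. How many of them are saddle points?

J separates as a function of s plus a function of t, so ∇J=0 decouples.
∂J/∂s = 12(s - 4)(s - 1)(s + 2) = 0 at s ∈ {-2, 1, 4}; ∂J/∂t = 2(t - 1) = 0 at t ∈ {1}.
The Hessian is diagonal: diag(J_ss, J_tt). Second derivatives: J_ss(-2)=216, J_ss(1)=-108, J_ss(4)=216; J_tt(1)=2.
Saddle points occur where the two diagonal entries have opposite signs: (1, 1). Count: 1.

1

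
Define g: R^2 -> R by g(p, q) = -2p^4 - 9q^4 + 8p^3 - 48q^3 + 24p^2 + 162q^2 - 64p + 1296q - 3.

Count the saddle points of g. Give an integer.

4

g separates as a function of p plus a function of q, so ∇g=0 decouples.
∂g/∂p = -8(p - 4)(p - 1)(p + 2) = 0 at p ∈ {-2, 1, 4}; ∂g/∂q = -36(q - 3)(q + 3)(q + 4) = 0 at q ∈ {-4, -3, 3}.
The Hessian is diagonal: diag(g_pp, g_qq). Second derivatives: g_pp(-2)=-144, g_pp(1)=72, g_pp(4)=-144; g_qq(-4)=-252, g_qq(-3)=216, g_qq(3)=-1512.
Saddle points occur where the two diagonal entries have opposite signs: (-2, -3), (1, -4), (1, 3), (4, -3). Count: 4.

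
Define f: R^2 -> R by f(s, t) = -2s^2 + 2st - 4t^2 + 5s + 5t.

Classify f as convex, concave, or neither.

f is quadratic, so its Hessian is the constant matrix H = [[-4, 2], [2, -8]].
det(H) = 28, tr(H) = -12.
det(H) > 0 and tr(H) < 0, so H is negative definite everywhere: concave.

concave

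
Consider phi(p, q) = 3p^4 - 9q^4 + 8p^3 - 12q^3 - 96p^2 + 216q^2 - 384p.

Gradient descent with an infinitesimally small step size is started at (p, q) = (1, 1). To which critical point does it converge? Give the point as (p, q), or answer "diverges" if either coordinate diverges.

phi is separable, so gradient descent decouples: p follows -∂phi/∂p, q follows -∂phi/∂q.
∂phi/∂p = 12(p - 4)(p + 2)(p + 4); at p=1 this is -540, so p increases.
∂phi/∂q = -36q(q - 3)(q + 4); at q=1 this is 360, so q decreases.
p converges to its nearest critical value 4 (a local min of the p-part); q converges to 0. The iterate converges to (4, 0).

(4, 0)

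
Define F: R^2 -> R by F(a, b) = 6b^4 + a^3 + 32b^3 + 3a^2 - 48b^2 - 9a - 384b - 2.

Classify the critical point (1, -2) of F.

The mixed partial ∂²F/∂a∂b is 0, so the Hessian at any point is diag(F_aa, F_bb) = diag(6(a + 1), 24(3b^2 + 8b - 4)).
At (1, -2): H = diag(12, -192).
The eigenvalues have opposite signs, so H is indefinite: a saddle point.

saddle point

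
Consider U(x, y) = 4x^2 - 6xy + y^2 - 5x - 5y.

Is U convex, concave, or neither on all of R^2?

neither

U is quadratic, so its Hessian is the constant matrix H = [[8, -6], [-6, 2]].
det(H) = -20, tr(H) = 10.
det(H) < 0, so H is indefinite: neither convex nor concave.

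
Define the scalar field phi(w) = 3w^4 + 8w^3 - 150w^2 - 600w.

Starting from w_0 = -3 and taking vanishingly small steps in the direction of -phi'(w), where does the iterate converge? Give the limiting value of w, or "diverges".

-5

phi'(w) = 12(w - 5)(w + 2)(w + 5), so phi'(-3) = 192.
Gradient descent moves in the -phi' direction, i.e. w is decreasing.
The nearest critical point in that direction is w = -5, where phi'' = 360 > 0 (a local minimum). The iterate converges there.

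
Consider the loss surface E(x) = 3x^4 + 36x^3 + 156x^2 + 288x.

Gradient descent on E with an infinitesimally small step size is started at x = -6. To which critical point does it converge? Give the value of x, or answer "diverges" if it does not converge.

-4

E'(x) = 12(x + 2)(x + 3)(x + 4), so E'(-6) = -288.
Gradient descent moves in the -E' direction, i.e. x is increasing.
The nearest critical point in that direction is x = -4, where E'' = 24 > 0 (a local minimum). The iterate converges there.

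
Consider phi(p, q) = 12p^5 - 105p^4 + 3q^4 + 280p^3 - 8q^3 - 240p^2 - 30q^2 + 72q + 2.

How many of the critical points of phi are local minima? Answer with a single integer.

phi separates as a function of p plus a function of q, so ∇phi=0 decouples.
∂phi/∂p = 60p(p - 4)(p - 2)(p - 1) = 0 at p ∈ {0, 1, 2, 4}; ∂phi/∂q = 12(q - 3)(q - 1)(q + 2) = 0 at q ∈ {-2, 1, 3}.
The Hessian is diagonal: diag(phi_pp, phi_qq). Second derivatives: phi_pp(0)=-480, phi_pp(1)=180, phi_pp(2)=-240, phi_pp(4)=1440; phi_qq(-2)=180, phi_qq(1)=-72, phi_qq(3)=120.
Local minima occur where both diagonal entries positive: (1, -2), (1, 3), (4, -2), (4, 3). Count: 4.

4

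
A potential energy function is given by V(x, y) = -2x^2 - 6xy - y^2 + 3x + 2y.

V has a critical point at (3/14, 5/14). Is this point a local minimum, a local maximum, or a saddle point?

saddle point

The Hessian of V is constant: H = [[-4, -6], [-6, -2]].
det(H) = (-4)·(-2) − (-6)² = -28.
Since det(H) < 0, H is indefinite and the critical point is a saddle point.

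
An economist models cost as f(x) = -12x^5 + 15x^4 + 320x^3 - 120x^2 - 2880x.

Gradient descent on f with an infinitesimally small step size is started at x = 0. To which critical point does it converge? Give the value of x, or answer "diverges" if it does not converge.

2

f'(x) = -60(x - 4)(x - 2)(x + 2)(x + 3), so f'(0) = -2880.
Gradient descent moves in the -f' direction, i.e. x is increasing.
The nearest critical point in that direction is x = 2, where f'' = 2400 > 0 (a local minimum). The iterate converges there.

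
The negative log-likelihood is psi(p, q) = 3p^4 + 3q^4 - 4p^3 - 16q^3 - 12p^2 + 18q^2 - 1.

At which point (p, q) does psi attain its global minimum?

psi(p,q) separates as A(p) + B(q) − 1, so its minimum is min A + min B − 1.
A'(p) = 12p(p - 2)(p + 1) vanishes at p ∈ {-1, 0, 2}; B'(q) = 12q(q - 3)(q - 1) vanishes at q ∈ {0, 1, 3}.
Local minima of A (where A''>0): A(-1)=-5, A(2)=-32. Local minima of B: B(0)=0, B(3)=-27.
So the global minimum of psi is A(2) + B(3) − 1 = -32 − 27 − 1 = -60, attained at (2, 3).

(2, 3)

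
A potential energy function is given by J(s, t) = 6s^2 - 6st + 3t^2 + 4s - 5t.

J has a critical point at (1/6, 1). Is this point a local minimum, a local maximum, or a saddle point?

The Hessian of J is constant: H = [[12, -6], [-6, 6]].
det(H) = 12·6 − (-6)² = 36.
det(H) > 0 and tr(H) = 18 > 0, so H is positive definite and the point is a local minimum.

local minimum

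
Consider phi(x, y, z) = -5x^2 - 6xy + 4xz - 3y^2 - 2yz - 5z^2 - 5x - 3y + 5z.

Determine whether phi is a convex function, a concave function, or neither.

phi is quadratic, so its Hessian is the constant matrix H = [[-10, -6, 4], [-6, -6, -2], [4, -2, -10]].
Leading principal minors: -10, 24, -8.
Signs alternate −, +, − ⇒ H ≺ 0 ⇒ concave.

concave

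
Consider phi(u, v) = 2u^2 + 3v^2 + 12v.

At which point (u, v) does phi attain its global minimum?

(0, -2)

phi(u,v) separates as P(u) + Q(v), so its minimum is min P + min Q.
P'(u) = 4u vanishes at u ∈ {0}; Q'(v) = 6v + 12 vanishes at v ∈ {-2}.
Local minima of P (where P''>0): P(0)=0. Local minima of Q: Q(-2)=-12.
So the global minimum of phi is P(0) + Q(-2) = 0 − 12 = -12, attained at (0, -2).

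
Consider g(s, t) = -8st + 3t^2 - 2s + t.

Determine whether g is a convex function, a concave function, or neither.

g is quadratic, so its Hessian is the constant matrix H = [[0, -8], [-8, 6]].
det(H) = -64, tr(H) = 6.
det(H) < 0, so H is indefinite: neither convex nor concave.

neither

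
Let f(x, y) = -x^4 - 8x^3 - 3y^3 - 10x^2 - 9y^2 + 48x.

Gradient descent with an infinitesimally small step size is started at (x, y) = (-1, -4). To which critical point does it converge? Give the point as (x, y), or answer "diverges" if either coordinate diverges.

(-3, -2)

f is separable, so gradient descent decouples: x follows -∂f/∂x, y follows -∂f/∂y.
∂f/∂x = -4(x - 1)(x + 3)(x + 4); at x=-1 this is 48, so x decreases.
∂f/∂y = -9y(y + 2); at y=-4 this is -72, so y increases.
x converges to its nearest critical value -3 (a local min of the x-part); y converges to -2. The iterate converges to (-3, -2).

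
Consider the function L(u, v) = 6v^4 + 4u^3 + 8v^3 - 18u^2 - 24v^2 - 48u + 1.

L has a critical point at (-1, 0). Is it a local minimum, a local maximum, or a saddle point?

The mixed partial ∂²L/∂u∂v is 0, so the Hessian at any point is diag(L_uu, L_vv) = diag(12(2u - 3), 24(3v^2 + 2v - 2)).
At (-1, 0): H = diag(-60, -48).
Both eigenvalues are negative, so H is negative definite: a local maximum.

local maximum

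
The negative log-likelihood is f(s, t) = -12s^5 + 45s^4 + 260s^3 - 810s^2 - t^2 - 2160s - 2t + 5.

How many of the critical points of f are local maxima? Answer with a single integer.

2

f separates as a function of s plus a function of t, so ∇f=0 decouples.
∂f/∂s = -60(s - 4)(s - 3)(s + 1)(s + 3) = 0 at s ∈ {-3, -1, 3, 4}; ∂f/∂t = -2(t + 1) = 0 at t ∈ {-1}.
The Hessian is diagonal: diag(f_ss, f_tt). Second derivatives: f_ss(-3)=5040, f_ss(-1)=-2400, f_ss(3)=1440, f_ss(4)=-2100; f_tt(-1)=-2.
Local maxima occur where both diagonal entries negative: (-1, -1), (4, -1). Count: 2.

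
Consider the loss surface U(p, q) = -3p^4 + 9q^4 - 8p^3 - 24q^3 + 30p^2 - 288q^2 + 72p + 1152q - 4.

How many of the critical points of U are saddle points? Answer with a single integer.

U separates as a function of p plus a function of q, so ∇U=0 decouples.
∂U/∂p = -12(p - 2)(p + 1)(p + 3) = 0 at p ∈ {-3, -1, 2}; ∂U/∂q = 36(q - 4)(q - 2)(q + 4) = 0 at q ∈ {-4, 2, 4}.
The Hessian is diagonal: diag(U_pp, U_qq). Second derivatives: U_pp(-3)=-120, U_pp(-1)=72, U_pp(2)=-180; U_qq(-4)=1728, U_qq(2)=-432, U_qq(4)=576.
Saddle points occur where the two diagonal entries have opposite signs: (-3, -4), (-3, 4), (-1, 2), (2, -4), (2, 4). Count: 5.

5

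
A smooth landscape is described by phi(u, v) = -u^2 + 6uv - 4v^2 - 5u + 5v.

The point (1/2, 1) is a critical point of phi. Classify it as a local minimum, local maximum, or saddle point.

The Hessian of phi is constant: H = [[-2, 6], [6, -8]].
det(H) = (-2)·(-8) − 6² = -20.
Since det(H) < 0, H is indefinite and the critical point is a saddle point.

saddle point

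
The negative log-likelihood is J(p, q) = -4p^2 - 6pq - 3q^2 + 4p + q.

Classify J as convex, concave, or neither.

concave

J is quadratic, so its Hessian is the constant matrix H = [[-8, -6], [-6, -6]].
det(H) = 12, tr(H) = -14.
det(H) > 0 and tr(H) < 0, so H is negative definite everywhere: concave.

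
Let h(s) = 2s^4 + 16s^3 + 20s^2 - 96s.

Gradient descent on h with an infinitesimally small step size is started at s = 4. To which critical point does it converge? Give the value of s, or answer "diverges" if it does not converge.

h'(s) = 8(s - 1)(s + 3)(s + 4), so h'(4) = 1344.
Gradient descent moves in the -h' direction, i.e. s is decreasing.
The nearest critical point in that direction is s = 1, where h'' = 160 > 0 (a local minimum). The iterate converges there.

1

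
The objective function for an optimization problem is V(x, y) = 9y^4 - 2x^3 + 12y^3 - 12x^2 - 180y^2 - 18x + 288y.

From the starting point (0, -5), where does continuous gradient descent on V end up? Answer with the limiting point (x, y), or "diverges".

diverges

V is separable, so gradient descent decouples: x follows -∂V/∂x, y follows -∂V/∂y.
∂V/∂x = -6(x + 1)(x + 3); at x=0 this is -18, so x increases.
∂V/∂y = 36(y - 2)(y - 1)(y + 4); at y=-5 this is -1512, so y increases.
The x-coordinate has no critical point in that direction and runs off to infinity.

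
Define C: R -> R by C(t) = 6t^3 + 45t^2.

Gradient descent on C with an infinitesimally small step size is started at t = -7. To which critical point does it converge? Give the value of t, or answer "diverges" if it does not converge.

C'(t) = 18t(t + 5), so C'(-7) = 252.
Gradient descent moves in the -C' direction, i.e. t is decreasing.
There is no critical point below t=-7, and C' keeps the same sign, so the iterate runs off to −∞.

diverges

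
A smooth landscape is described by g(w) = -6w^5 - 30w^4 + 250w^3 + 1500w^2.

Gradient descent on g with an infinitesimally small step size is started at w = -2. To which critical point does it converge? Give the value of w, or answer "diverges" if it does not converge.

g'(w) = -30w(w - 5)(w + 4)(w + 5), so g'(-2) = -2520.
Gradient descent moves in the -g' direction, i.e. w is increasing.
The nearest critical point in that direction is w = 0, where g'' = 3000 > 0 (a local minimum). The iterate converges there.

0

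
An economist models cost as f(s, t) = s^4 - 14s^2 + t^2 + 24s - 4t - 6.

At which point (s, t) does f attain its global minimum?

f(s,t) separates as P(s) + Q(t) − 6, so its minimum is min P + min Q − 6.
P'(s) = 4(s - 2)(s - 1)(s + 3) vanishes at s ∈ {-3, 1, 2}; Q'(t) = 2(t - 2) vanishes at t ∈ {2}.
Local minima of P (where P''>0): P(-3)=-117, P(2)=8. Local minima of Q: Q(2)=-4.
So the global minimum of f is P(-3) + Q(2) − 6 = -117 − 4 − 6 = -127, attained at (-3, 2).

(-3, 2)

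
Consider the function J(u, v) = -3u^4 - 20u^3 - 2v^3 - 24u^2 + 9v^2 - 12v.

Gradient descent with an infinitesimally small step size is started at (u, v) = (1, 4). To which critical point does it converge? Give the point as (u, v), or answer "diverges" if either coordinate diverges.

J is separable, so gradient descent decouples: u follows -∂J/∂u, v follows -∂J/∂v.
∂J/∂u = -12u(u + 1)(u + 4); at u=1 this is -120, so u increases.
∂J/∂v = -6(v - 2)(v - 1); at v=4 this is -36, so v increases.
The u-coordinate has no critical point in that direction and runs off to infinity.

diverges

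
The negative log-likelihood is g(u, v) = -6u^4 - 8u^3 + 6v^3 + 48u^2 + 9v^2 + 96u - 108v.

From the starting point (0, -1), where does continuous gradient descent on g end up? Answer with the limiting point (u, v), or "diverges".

(-1, 2)

g is separable, so gradient descent decouples: u follows -∂g/∂u, v follows -∂g/∂v.
∂g/∂u = -24(u - 2)(u + 1)(u + 2); at u=0 this is 96, so u decreases.
∂g/∂v = 18(v - 2)(v + 3); at v=-1 this is -108, so v increases.
u converges to its nearest critical value -1 (a local min of the u-part); v converges to 2. The iterate converges to (-1, 2).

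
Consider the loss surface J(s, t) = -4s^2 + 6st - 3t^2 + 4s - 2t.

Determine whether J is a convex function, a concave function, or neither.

concave

J is quadratic, so its Hessian is the constant matrix H = [[-8, 6], [6, -6]].
det(H) = 12, tr(H) = -14.
det(H) > 0 and tr(H) < 0, so H is negative definite everywhere: concave.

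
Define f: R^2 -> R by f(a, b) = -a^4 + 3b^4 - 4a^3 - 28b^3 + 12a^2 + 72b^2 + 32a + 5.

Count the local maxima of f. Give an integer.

f separates as a function of a plus a function of b, so ∇f=0 decouples.
∂f/∂a = -4(a - 2)(a + 1)(a + 4) = 0 at a ∈ {-4, -1, 2}; ∂f/∂b = 12b(b - 4)(b - 3) = 0 at b ∈ {0, 3, 4}.
The Hessian is diagonal: diag(f_aa, f_bb). Second derivatives: f_aa(-4)=-72, f_aa(-1)=36, f_aa(2)=-72; f_bb(0)=144, f_bb(3)=-36, f_bb(4)=48.
Local maxima occur where both diagonal entries negative: (-4, 3), (2, 3). Count: 2.

2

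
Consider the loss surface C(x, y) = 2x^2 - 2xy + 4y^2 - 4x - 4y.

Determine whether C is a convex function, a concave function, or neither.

C is quadratic, so its Hessian is the constant matrix H = [[4, -2], [-2, 8]].
det(H) = 28, tr(H) = 12.
det(H) > 0 and tr(H) > 0, so H is positive definite everywhere: convex.

convex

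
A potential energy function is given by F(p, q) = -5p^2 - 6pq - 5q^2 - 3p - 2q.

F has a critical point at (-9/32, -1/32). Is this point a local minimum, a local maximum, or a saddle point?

The Hessian of F is constant: H = [[-10, -6], [-6, -10]].
det(H) = (-10)·(-10) − (-6)² = 64.
det(H) > 0 and tr(H) = -20 < 0, so H is negative definite and the point is a local maximum.

local maximum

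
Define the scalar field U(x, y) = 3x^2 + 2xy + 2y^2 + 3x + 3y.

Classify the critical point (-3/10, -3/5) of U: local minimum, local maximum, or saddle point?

local minimum

The Hessian of U is constant: H = [[6, 2], [2, 4]].
det(H) = 6·4 − 2² = 20.
det(H) > 0 and tr(H) = 10 > 0, so H is positive definite and the point is a local minimum.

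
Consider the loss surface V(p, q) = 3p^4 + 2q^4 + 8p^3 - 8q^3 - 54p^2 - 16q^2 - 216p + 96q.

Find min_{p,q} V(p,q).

-835

V(p,q) separates as A(p) + B(q), so its minimum is min A + min B.
A'(p) = 12(p - 3)(p + 2)(p + 3) vanishes at p ∈ {-3, -2, 3}; B'(q) = 8(q - 3)(q - 2)(q + 2) vanishes at q ∈ {-2, 2, 3}.
Local minima of A (where A''>0): A(-3)=189, A(3)=-675. Local minima of B: B(-2)=-160, B(3)=90.
So the global minimum of V is A(3) + B(-2) = -675 − 160 = -835, attained at (3, -2).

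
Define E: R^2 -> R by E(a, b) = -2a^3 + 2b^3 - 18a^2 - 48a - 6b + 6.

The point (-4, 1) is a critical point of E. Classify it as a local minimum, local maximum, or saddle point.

The mixed partial ∂²E/∂a∂b is 0, so the Hessian at any point is diag(E_aa, E_bb) = diag(-12(a + 3), 12b).
At (-4, 1): H = diag(12, 12).
Both eigenvalues are positive, so H is positive definite: a local minimum.

local minimum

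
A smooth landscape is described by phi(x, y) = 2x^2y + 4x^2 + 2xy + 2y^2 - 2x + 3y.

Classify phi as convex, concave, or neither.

neither

The term 2x^2y is cubic, so the Hessian is not constant.
∂²phi/∂x² = 4y + 8, which takes both signs as y varies (negative for sufficiently negative y). A diagonal entry of the Hessian changing sign means the Hessian is neither positive- nor negative-semidefinite on all of R^2.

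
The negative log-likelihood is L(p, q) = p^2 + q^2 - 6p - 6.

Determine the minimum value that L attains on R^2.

-15

L(p,q) separates as A(p) + B(q) − 6, so its minimum is min A + min B − 6.
A'(p) = 2p - 6 vanishes at p ∈ {3}; B'(q) = 2q vanishes at q ∈ {0}.
Local minima of A (where A''>0): A(3)=-9. Local minima of B: B(0)=0.
So the global minimum of L is A(3) + B(0) − 6 = -9 + 0 − 6 = -15, attained at (3, 0).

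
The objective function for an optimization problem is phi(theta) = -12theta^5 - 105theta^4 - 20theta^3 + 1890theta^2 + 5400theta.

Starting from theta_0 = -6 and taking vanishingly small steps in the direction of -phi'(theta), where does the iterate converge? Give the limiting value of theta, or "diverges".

-5

phi'(theta) = -60(theta - 3)(theta + 2)(theta + 3)(theta + 5), so phi'(-6) = -6480.
Gradient descent moves in the -phi' direction, i.e. theta is increasing.
The nearest critical point in that direction is theta = -5, where phi'' = 2880 > 0 (a local minimum). The iterate converges there.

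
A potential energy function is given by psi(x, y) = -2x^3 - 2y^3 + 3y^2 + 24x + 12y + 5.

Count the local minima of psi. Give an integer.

1

psi separates as a function of x plus a function of y, so ∇psi=0 decouples.
∂psi/∂x = -6(x - 2)(x + 2) = 0 at x ∈ {-2, 2}; ∂psi/∂y = -6(y - 2)(y + 1) = 0 at y ∈ {-1, 2}.
The Hessian is diagonal: diag(psi_xx, psi_yy). Second derivatives: psi_xx(-2)=24, psi_xx(2)=-24; psi_yy(-1)=18, psi_yy(2)=-18.
Local minima occur where both diagonal entries positive: (-2, -1). Count: 1.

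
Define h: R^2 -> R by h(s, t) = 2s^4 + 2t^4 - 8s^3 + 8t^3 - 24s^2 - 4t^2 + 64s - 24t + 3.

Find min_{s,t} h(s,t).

h(s,t) separates as P(s) + Q(t) + 3, so its minimum is min P + min Q + 3.
P'(s) = 8(s - 4)(s - 1)(s + 2) vanishes at s ∈ {-2, 1, 4}; Q'(t) = 8(t - 1)(t + 1)(t + 3) vanishes at t ∈ {-3, -1, 1}.
Local minima of P (where P''>0): P(-2)=-128, P(4)=-128. Local minima of Q: Q(-3)=-18, Q(1)=-18.
So the global minimum of h is P(-2) + Q(-3) + 3 = -128 − 18 + 3 = -143, attained at (-2, -3).

-143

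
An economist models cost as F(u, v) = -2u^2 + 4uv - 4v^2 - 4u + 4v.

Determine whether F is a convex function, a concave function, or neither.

concave

F is quadratic, so its Hessian is the constant matrix H = [[-4, 4], [4, -8]].
det(H) = 16, tr(H) = -12.
det(H) > 0 and tr(H) < 0, so H is negative definite everywhere: concave.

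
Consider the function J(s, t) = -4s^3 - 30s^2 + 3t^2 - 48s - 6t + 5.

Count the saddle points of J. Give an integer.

J separates as a function of s plus a function of t, so ∇J=0 decouples.
∂J/∂s = -12(s + 1)(s + 4) = 0 at s ∈ {-4, -1}; ∂J/∂t = 6(t - 1) = 0 at t ∈ {1}.
The Hessian is diagonal: diag(J_ss, J_tt). Second derivatives: J_ss(-4)=36, J_ss(-1)=-36; J_tt(1)=6.
Saddle points occur where the two diagonal entries have opposite signs: (-1, 1). Count: 1.

1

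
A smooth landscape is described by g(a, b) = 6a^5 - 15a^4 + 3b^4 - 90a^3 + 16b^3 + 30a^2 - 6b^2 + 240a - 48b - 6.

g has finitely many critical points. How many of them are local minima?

g separates as a function of a plus a function of b, so ∇g=0 decouples.
∂g/∂a = 30(a - 4)(a - 1)(a + 1)(a + 2) = 0 at a ∈ {-2, -1, 1, 4}; ∂g/∂b = 12(b - 1)(b + 1)(b + 4) = 0 at b ∈ {-4, -1, 1}.
The Hessian is diagonal: diag(g_aa, g_bb). Second derivatives: g_aa(-2)=-540, g_aa(-1)=300, g_aa(1)=-540, g_aa(4)=2700; g_bb(-4)=180, g_bb(-1)=-72, g_bb(1)=120.
Local minima occur where both diagonal entries positive: (-1, -4), (-1, 1), (4, -4), (4, 1). Count: 4.

4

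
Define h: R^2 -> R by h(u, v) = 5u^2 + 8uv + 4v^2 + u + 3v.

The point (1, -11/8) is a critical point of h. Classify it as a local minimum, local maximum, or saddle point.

local minimum

The Hessian of h is constant: H = [[10, 8], [8, 8]].
det(H) = 10·8 − 8² = 16.
det(H) > 0 and tr(H) = 18 > 0, so H is positive definite and the point is a local minimum.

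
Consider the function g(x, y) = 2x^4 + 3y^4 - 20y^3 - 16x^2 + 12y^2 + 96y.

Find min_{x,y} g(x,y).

-93

g(x,y) separates as P(x) + Q(y), so its minimum is min P + min Q.
P'(x) = 8x(x - 2)(x + 2) vanishes at x ∈ {-2, 0, 2}; Q'(y) = 12(y - 4)(y - 2)(y + 1) vanishes at y ∈ {-1, 2, 4}.
Local minima of P (where P''>0): P(-2)=-32, P(2)=-32. Local minima of Q: Q(-1)=-61, Q(4)=64.
So the global minimum of g is P(-2) + Q(-1) = -32 − 61 = -93, attained at (-2, -1).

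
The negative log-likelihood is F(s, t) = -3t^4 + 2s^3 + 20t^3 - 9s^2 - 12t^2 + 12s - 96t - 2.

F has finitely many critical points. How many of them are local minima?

F separates as a function of s plus a function of t, so ∇F=0 decouples.
∂F/∂s = 6(s - 2)(s - 1) = 0 at s ∈ {1, 2}; ∂F/∂t = -12(t - 4)(t - 2)(t + 1) = 0 at t ∈ {-1, 2, 4}.
The Hessian is diagonal: diag(F_ss, F_tt). Second derivatives: F_ss(1)=-6, F_ss(2)=6; F_tt(-1)=-180, F_tt(2)=72, F_tt(4)=-120.
Local minima occur where both diagonal entries positive: (2, 2). Count: 1.

1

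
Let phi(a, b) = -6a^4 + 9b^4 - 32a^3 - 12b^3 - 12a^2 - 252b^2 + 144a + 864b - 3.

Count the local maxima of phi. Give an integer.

2

phi separates as a function of a plus a function of b, so ∇phi=0 decouples.
∂phi/∂a = -24(a - 1)(a + 2)(a + 3) = 0 at a ∈ {-3, -2, 1}; ∂phi/∂b = 36(b - 3)(b - 2)(b + 4) = 0 at b ∈ {-4, 2, 3}.
The Hessian is diagonal: diag(phi_aa, phi_bb). Second derivatives: phi_aa(-3)=-96, phi_aa(-2)=72, phi_aa(1)=-288; phi_bb(-4)=1512, phi_bb(2)=-216, phi_bb(3)=252.
Local maxima occur where both diagonal entries negative: (-3, 2), (1, 2). Count: 2.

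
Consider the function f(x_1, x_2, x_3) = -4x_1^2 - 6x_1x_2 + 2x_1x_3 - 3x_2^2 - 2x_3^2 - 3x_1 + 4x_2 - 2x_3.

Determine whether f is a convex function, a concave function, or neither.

concave

f is quadratic, so its Hessian is the constant matrix H = [[-8, -6, 2], [-6, -6, 0], [2, 0, -4]].
Leading principal minors: -8, 12, -24.
Signs alternate −, +, − ⇒ H ≺ 0 ⇒ concave.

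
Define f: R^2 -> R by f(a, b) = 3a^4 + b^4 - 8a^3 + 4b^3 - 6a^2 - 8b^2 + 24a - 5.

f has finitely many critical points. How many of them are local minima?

4

f separates as a function of a plus a function of b, so ∇f=0 decouples.
∂f/∂a = 12(a - 2)(a - 1)(a + 1) = 0 at a ∈ {-1, 1, 2}; ∂f/∂b = 4b(b - 1)(b + 4) = 0 at b ∈ {-4, 0, 1}.
The Hessian is diagonal: diag(f_aa, f_bb). Second derivatives: f_aa(-1)=72, f_aa(1)=-24, f_aa(2)=36; f_bb(-4)=80, f_bb(0)=-16, f_bb(1)=20.
Local minima occur where both diagonal entries positive: (-1, -4), (-1, 1), (2, -4), (2, 1). Count: 4.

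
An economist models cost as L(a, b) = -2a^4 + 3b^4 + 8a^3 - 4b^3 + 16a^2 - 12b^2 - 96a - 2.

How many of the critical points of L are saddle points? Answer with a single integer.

L separates as a function of a plus a function of b, so ∇L=0 decouples.
∂L/∂a = -8(a - 3)(a - 2)(a + 2) = 0 at a ∈ {-2, 2, 3}; ∂L/∂b = 12b(b - 2)(b + 1) = 0 at b ∈ {-1, 0, 2}.
The Hessian is diagonal: diag(L_aa, L_bb). Second derivatives: L_aa(-2)=-160, L_aa(2)=32, L_aa(3)=-40; L_bb(-1)=36, L_bb(0)=-24, L_bb(2)=72.
Saddle points occur where the two diagonal entries have opposite signs: (-2, -1), (-2, 2), (2, 0), (3, -1), (3, 2). Count: 5.

5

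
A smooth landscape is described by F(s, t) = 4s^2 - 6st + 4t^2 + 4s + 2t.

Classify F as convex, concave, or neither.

F is quadratic, so its Hessian is the constant matrix H = [[8, -6], [-6, 8]].
det(H) = 28, tr(H) = 16.
det(H) > 0 and tr(H) > 0, so H is positive definite everywhere: convex.

convex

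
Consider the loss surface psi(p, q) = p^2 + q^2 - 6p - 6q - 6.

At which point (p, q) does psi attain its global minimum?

psi(p,q) separates as A(p) + B(q) − 6, so its minimum is min A + min B − 6.
A'(p) = 2p - 6 vanishes at p ∈ {3}; B'(q) = 2q - 6 vanishes at q ∈ {3}.
Local minima of A (where A''>0): A(3)=-9. Local minima of B: B(3)=-9.
So the global minimum of psi is A(3) + B(3) − 6 = -9 − 9 − 6 = -24, attained at (3, 3).

(3, 3)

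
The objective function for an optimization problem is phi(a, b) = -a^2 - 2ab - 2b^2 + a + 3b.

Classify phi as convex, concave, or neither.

concave

phi is quadratic, so its Hessian is the constant matrix H = [[-2, -2], [-2, -4]].
det(H) = 4, tr(H) = -6.
det(H) > 0 and tr(H) < 0, so H is negative definite everywhere: concave.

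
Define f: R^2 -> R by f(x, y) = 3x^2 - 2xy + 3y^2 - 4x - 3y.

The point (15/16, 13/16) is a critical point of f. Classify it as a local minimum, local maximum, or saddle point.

local minimum

The Hessian of f is constant: H = [[6, -2], [-2, 6]].
det(H) = 6·6 − (-2)² = 32.
det(H) > 0 and tr(H) = 12 > 0, so H is positive definite and the point is a local minimum.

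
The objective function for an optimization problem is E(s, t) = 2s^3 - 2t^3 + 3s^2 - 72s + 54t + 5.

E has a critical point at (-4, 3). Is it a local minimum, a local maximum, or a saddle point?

The mixed partial ∂²E/∂s∂t is 0, so the Hessian at any point is diag(E_ss, E_tt) = diag(6(2s + 1), -12t).
At (-4, 3): H = diag(-42, -36).
Both eigenvalues are negative, so H is negative definite: a local maximum.

local maximum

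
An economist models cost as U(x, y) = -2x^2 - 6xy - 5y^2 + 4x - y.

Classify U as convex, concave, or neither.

concave

U is quadratic, so its Hessian is the constant matrix H = [[-4, -6], [-6, -10]].
det(H) = 4, tr(H) = -14.
det(H) > 0 and tr(H) < 0, so H is negative definite everywhere: concave.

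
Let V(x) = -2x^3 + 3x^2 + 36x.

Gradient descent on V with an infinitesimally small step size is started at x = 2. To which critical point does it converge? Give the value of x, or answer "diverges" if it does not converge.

V'(x) = -6(x - 3)(x + 2), so V'(2) = 24.
Gradient descent moves in the -V' direction, i.e. x is decreasing.
The nearest critical point in that direction is x = -2, where V'' = 30 > 0 (a local minimum). The iterate converges there.

-2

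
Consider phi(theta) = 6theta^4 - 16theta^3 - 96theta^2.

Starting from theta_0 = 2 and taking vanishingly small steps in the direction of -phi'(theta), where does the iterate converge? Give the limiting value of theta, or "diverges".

phi'(theta) = 24theta(theta - 4)(theta + 2), so phi'(2) = -384.
Gradient descent moves in the -phi' direction, i.e. theta is increasing.
The nearest critical point in that direction is theta = 4, where phi'' = 576 > 0 (a local minimum). The iterate converges there.

4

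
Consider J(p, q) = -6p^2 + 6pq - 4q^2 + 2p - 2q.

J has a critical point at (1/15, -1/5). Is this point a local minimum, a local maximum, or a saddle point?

The Hessian of J is constant: H = [[-12, 6], [6, -8]].
det(H) = (-12)·(-8) − 6² = 60.
det(H) > 0 and tr(H) = -20 < 0, so H is negative definite and the point is a local maximum.

local maximum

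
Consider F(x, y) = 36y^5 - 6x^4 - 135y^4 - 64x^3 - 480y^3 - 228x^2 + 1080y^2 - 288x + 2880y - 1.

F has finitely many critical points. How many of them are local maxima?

4

F separates as a function of x plus a function of y, so ∇F=0 decouples.
∂F/∂x = -24(x + 1)(x + 3)(x + 4) = 0 at x ∈ {-4, -3, -1}; ∂F/∂y = 180(y - 4)(y - 2)(y + 1)(y + 2) = 0 at y ∈ {-2, -1, 2, 4}.
The Hessian is diagonal: diag(F_xx, F_yy). Second derivatives: F_xx(-4)=-72, F_xx(-3)=48, F_xx(-1)=-144; F_yy(-2)=-4320, F_yy(-1)=2700, F_yy(2)=-4320, F_yy(4)=10800.
Local maxima occur where both diagonal entries negative: (-4, -2), (-4, 2), (-1, -2), (-1, 2). Count: 4.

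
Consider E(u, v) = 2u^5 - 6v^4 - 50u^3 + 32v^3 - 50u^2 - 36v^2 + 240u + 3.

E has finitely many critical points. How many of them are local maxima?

4

E separates as a function of u plus a function of v, so ∇E=0 decouples.
∂E/∂u = 10(u - 4)(u - 1)(u + 2)(u + 3) = 0 at u ∈ {-3, -2, 1, 4}; ∂E/∂v = -24v(v - 3)(v - 1) = 0 at v ∈ {0, 1, 3}.
The Hessian is diagonal: diag(E_uu, E_vv). Second derivatives: E_uu(-3)=-280, E_uu(-2)=180, E_uu(1)=-360, E_uu(4)=1260; E_vv(0)=-72, E_vv(1)=48, E_vv(3)=-144.
Local maxima occur where both diagonal entries negative: (-3, 0), (-3, 3), (1, 0), (1, 3). Count: 4.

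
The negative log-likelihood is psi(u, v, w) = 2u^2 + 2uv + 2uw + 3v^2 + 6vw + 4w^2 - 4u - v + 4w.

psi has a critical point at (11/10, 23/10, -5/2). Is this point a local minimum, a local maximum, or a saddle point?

The Hessian is constant: H = [[4, 2, 2], [2, 6, 6], [2, 6, 8]].
Leading principal minors: Δ₁ = 4, Δ₂ = 20, Δ₃ = 40.
All leading minors are positive, so H is positive definite: a local minimum.

local minimum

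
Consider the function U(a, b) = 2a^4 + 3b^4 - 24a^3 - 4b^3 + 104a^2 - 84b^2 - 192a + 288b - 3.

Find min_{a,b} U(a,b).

U(a,b) separates as P(a) + Q(b) − 3, so its minimum is min P + min Q − 3.
P'(a) = 8(a - 4)(a - 3)(a - 2) vanishes at a ∈ {2, 3, 4}; Q'(b) = 12(b - 3)(b - 2)(b + 4) vanishes at b ∈ {-4, 2, 3}.
Local minima of P (where P''>0): P(2)=-128, P(4)=-128. Local minima of Q: Q(-4)=-1472, Q(3)=243.
So the global minimum of U is P(2) + Q(-4) − 3 = -128 − 1472 − 3 = -1603, attained at (2, -4).

-1603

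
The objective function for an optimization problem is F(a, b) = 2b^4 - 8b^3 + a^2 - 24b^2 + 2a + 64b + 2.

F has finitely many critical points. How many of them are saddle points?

F separates as a function of a plus a function of b, so ∇F=0 decouples.
∂F/∂a = 2(a + 1) = 0 at a ∈ {-1}; ∂F/∂b = 8(b - 4)(b - 1)(b + 2) = 0 at b ∈ {-2, 1, 4}.
The Hessian is diagonal: diag(F_aa, F_bb). Second derivatives: F_aa(-1)=2; F_bb(-2)=144, F_bb(1)=-72, F_bb(4)=144.
Saddle points occur where the two diagonal entries have opposite signs: (-1, 1). Count: 1.

1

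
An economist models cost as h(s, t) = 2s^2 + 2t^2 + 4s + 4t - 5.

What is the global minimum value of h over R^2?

h(s,t) separates as P(s) + Q(t) − 5, so its minimum is min P + min Q − 5.
P'(s) = 4s + 4 vanishes at s ∈ {-1}; Q'(t) = 4(t + 1) vanishes at t ∈ {-1}.
Local minima of P (where P''>0): P(-1)=-2. Local minima of Q: Q(-1)=-2.
So the global minimum of h is P(-1) + Q(-1) − 5 = -2 − 2 − 5 = -9, attained at (-1, -1).

-9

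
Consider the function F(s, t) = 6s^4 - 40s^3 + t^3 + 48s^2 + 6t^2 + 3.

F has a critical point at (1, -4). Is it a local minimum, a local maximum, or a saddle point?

The mixed partial ∂²F/∂s∂t is 0, so the Hessian at any point is diag(F_ss, F_tt) = diag(24(3s^2 - 10s + 4), 6(t + 2)).
At (1, -4): H = diag(-72, -12).
Both eigenvalues are negative, so H is negative definite: a local maximum.

local maximum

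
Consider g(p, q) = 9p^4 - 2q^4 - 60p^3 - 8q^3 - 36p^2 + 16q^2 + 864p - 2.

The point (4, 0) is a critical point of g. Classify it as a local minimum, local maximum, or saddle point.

The mixed partial ∂²g/∂p∂q is 0, so the Hessian at any point is diag(g_pp, g_qq) = diag(36(3p^2 - 10p - 2), 8(-3q^2 - 6q + 4)).
At (4, 0): H = diag(216, 32).
Both eigenvalues are positive, so H is positive definite: a local minimum.

local minimum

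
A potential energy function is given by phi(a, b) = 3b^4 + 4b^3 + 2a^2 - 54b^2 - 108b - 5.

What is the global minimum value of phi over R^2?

phi(a,b) separates as P(a) + Q(b) − 5, so its minimum is min P + min Q − 5.
P'(a) = 4a vanishes at a ∈ {0}; Q'(b) = 12(b - 3)(b + 1)(b + 3) vanishes at b ∈ {-3, -1, 3}.
Local minima of P (where P''>0): P(0)=0. Local minima of Q: Q(-3)=-27, Q(3)=-459.
So the global minimum of phi is P(0) + Q(3) − 5 = 0 − 459 − 5 = -464, attained at (0, 3).

-464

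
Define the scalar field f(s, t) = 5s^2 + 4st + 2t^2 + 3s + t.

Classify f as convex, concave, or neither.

f is quadratic, so its Hessian is the constant matrix H = [[10, 4], [4, 4]].
det(H) = 24, tr(H) = 14.
det(H) > 0 and tr(H) > 0, so H is positive definite everywhere: convex.

convex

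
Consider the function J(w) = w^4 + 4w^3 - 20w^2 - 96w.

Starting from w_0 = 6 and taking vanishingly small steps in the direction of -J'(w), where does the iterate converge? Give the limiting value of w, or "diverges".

J'(w) = 4(w - 3)(w + 2)(w + 4), so J'(6) = 960.
Gradient descent moves in the -J' direction, i.e. w is decreasing.
The nearest critical point in that direction is w = 3, where J'' = 140 > 0 (a local minimum). The iterate converges there.

3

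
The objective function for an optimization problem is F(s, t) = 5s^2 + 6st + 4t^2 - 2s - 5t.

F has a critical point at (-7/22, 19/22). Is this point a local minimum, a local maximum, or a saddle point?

The Hessian of F is constant: H = [[10, 6], [6, 8]].
det(H) = 10·8 − 6² = 44.
det(H) > 0 and tr(H) = 18 > 0, so H is positive definite and the point is a local minimum.

local minimum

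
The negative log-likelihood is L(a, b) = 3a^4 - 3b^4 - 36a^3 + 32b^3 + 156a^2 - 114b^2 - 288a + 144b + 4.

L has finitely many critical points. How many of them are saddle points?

L separates as a function of a plus a function of b, so ∇L=0 decouples.
∂L/∂a = 12(a - 4)(a - 3)(a - 2) = 0 at a ∈ {2, 3, 4}; ∂L/∂b = -12(b - 4)(b - 3)(b - 1) = 0 at b ∈ {1, 3, 4}.
The Hessian is diagonal: diag(L_aa, L_bb). Second derivatives: L_aa(2)=24, L_aa(3)=-12, L_aa(4)=24; L_bb(1)=-72, L_bb(3)=24, L_bb(4)=-36.
Saddle points occur where the two diagonal entries have opposite signs: (2, 1), (2, 4), (3, 3), (4, 1), (4, 4). Count: 5.

5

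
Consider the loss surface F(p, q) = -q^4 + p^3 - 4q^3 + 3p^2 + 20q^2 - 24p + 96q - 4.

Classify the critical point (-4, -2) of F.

The mixed partial ∂²F/∂p∂q is 0, so the Hessian at any point is diag(F_pp, F_qq) = diag(6(p + 1), 4(-3q^2 - 6q + 10)).
At (-4, -2): H = diag(-18, 40).
The eigenvalues have opposite signs, so H is indefinite: a saddle point.

saddle point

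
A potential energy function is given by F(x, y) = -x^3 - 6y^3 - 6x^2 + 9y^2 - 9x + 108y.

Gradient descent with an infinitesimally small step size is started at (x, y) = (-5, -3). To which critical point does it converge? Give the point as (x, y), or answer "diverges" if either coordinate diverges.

(-3, -2)

F is separable, so gradient descent decouples: x follows -∂F/∂x, y follows -∂F/∂y.
∂F/∂x = -3(x + 1)(x + 3); at x=-5 this is -24, so x increases.
∂F/∂y = -18(y - 3)(y + 2); at y=-3 this is -108, so y increases.
x converges to its nearest critical value -3 (a local min of the x-part); y converges to -2. The iterate converges to (-3, -2).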